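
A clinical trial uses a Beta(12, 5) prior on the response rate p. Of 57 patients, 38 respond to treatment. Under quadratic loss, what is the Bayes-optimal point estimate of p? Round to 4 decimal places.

0.6757

Posterior: Beta(12+38, 5+19) = Beta(50, 24).
Mode = (50−1)/(50+24−2) = 49/72 = 0.6806.
Mean = 50/(50+24) = 50/74 = 0.6757.
Quadratic loss ⇒ the optimal estimator is the posterior mean.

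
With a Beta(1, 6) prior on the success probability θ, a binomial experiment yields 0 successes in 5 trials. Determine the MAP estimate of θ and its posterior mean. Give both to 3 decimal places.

MAP = 0.000; posterior mean = 0.083

Posterior: Beta(1+0, 6+5) = Beta(1, 11).
Since α = 1 ≤ 1 and β > 1, the Beta density is monotone decreasing on [0,1]; the mode is at 0.
Mean = 1/(1+11) = 0.083.
Mean > mode: the posterior has a right tail.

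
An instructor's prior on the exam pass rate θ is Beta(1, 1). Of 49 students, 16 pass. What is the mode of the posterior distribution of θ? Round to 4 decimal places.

0.3265

Posterior: Beta(1+16, 1+33) = Beta(17, 34).
Mode = (17−1)/(17+34−2) = 16/49 = 0.3265.
With a flat prior the MAP equals the MLE, 16/49.
Mean = 17/(17+34) = 17/51 = 0.3333.
This is the posterior mode — the MAP estimate.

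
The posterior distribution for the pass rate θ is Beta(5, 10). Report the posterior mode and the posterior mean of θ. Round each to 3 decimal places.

MAP = 0.308, posterior mean = 0.333

Mode = (5−1)/(5+10−2) = 4/13 = 0.308.
Mean = 5/(5+10) = 5/15 = 0.333.
The mean is pulled above the mode by the posterior's right skew.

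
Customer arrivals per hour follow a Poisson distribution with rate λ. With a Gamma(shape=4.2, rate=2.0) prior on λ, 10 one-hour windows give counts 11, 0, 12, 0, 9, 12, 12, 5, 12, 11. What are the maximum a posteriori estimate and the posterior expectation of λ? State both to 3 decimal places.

MAP = 7.267, posterior mean = 7.350

Σ counts = 84. Posterior: Gamma(shape = 4.2+84 = 88.2, rate = 2.0+10 = 12.0).
Mode = (α−1)/β = 87.2/12.0 = 7.267.
Mean = α/β = 88.2/12.0 = 7.350.
The mean is pulled above the mode by the posterior's right skew.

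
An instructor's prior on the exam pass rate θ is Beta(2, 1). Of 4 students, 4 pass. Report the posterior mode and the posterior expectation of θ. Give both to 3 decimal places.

MAP = 1.000, posterior mean = 0.857

Posterior: Beta(2+4, 1+0) = Beta(6, 1).
Since β = 1 ≤ 1 and α > 1, the Beta density is monotone increasing on [0,1]; the mode is at 1.
Mean = 6/(6+1) = 0.857.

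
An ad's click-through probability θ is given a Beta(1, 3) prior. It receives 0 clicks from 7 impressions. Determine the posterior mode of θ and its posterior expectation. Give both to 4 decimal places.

MAP = 0.0000; posterior mean = 0.0909

Posterior: Beta(1+0, 3+7) = Beta(1, 10).
Since α = 1 ≤ 1 and β > 1, the Beta density is monotone decreasing on [0,1]; the mode is at 0.
Mean = 1/(1+10) = 0.0909.
Mean > mode: the posterior has a right tail.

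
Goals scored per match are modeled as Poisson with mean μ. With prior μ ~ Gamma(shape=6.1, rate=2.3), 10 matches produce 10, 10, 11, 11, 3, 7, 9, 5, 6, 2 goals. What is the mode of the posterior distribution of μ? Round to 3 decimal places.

6.431

Σ counts = 74. Posterior: Gamma(shape = 6.1+74 = 80.1, rate = 2.3+10 = 12.3).
Mode = (α−1)/β = 79.1/12.3 = 6.431.
Mean = α/β = 80.1/12.3 = 6.512.
This is the posterior mode — the MAP estimate.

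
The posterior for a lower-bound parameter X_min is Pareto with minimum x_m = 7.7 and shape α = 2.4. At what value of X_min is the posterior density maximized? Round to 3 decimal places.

7.700

The Pareto density is strictly decreasing on [x_m, ∞), so the mode is x_m = 7.700.
Mean = α·x_m/(α−1) = 2.4·7.7/1.4 = 13.200.
This is the posterior mode — the MAP estimate.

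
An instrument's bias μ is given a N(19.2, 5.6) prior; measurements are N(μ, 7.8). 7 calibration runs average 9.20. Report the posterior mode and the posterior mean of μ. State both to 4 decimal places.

Posterior for μ is Normal. Precision-weighted mean: (1/5.6·19.2 + 7/7.8·9.20) / (1/5.6 + 7/7.8) = 10.8596.
A Normal posterior is symmetric, so mode = mean.

μ_MAP = 10.8596, E[μ|data] = 10.8596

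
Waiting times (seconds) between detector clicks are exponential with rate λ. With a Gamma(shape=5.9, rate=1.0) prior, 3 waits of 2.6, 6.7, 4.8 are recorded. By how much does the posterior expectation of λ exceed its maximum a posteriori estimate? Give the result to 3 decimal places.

Σ times = 14.1. Posterior: Gamma(shape = 5.9+3 = 8.9, rate = 1.0+14.1 = 15.1).
Mode = (α−1)/β = 7.9/15.1 = 0.523.
Mean = α/β = 8.9/15.1 = 0.589.
Difference = 0.589 − 0.523 = 0.066.
The mean is pulled above the mode by the posterior's right skew.

0.066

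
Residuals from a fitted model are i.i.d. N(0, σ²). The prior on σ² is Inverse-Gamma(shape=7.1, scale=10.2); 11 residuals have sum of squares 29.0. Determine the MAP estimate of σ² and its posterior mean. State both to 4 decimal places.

Posterior: Inverse-Gamma(shape = 7.1+11/2 = 12.6, scale = 10.2+29.0/2 = 24.7).
Mode = β/(α+1) = 24.7/13.6 = 1.8162.
Mean = β/(α−1) = 24.7/11.6 = 2.1293.

MAP = 1.8162, posterior mean = 2.1293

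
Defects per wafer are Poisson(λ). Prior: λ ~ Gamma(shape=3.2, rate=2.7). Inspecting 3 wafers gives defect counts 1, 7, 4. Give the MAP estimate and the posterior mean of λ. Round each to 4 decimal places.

Σ counts = 12. Posterior: Gamma(shape = 3.2+12 = 15.2, rate = 2.7+3 = 5.7).
Mode = (α−1)/β = 14.2/5.7 = 2.4912.
Mean = α/β = 15.2/5.7 = 2.6667.
Mean > mode: the posterior has a right tail.

MAP estimate = 2.4912, posterior mean = 2.6667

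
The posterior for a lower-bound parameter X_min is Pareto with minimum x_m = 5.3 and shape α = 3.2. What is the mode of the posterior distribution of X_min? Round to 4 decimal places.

5.3000

The Pareto density is strictly decreasing on [x_m, ∞), so the mode is x_m = 5.3000.
Mean = α·x_m/(α−1) = 3.2·5.3/2.2 = 7.7091.
This is the posterior mode — the MAP estimate.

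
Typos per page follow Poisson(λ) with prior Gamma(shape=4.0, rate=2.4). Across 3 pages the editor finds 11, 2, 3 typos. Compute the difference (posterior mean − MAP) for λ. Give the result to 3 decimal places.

0.185

Σ counts = 16. Posterior: Gamma(shape = 4.0+16 = 20.0, rate = 2.4+3 = 5.4).
Mode = (α−1)/β = 19.0/5.4 = 3.519.
Mean = α/β = 20.0/5.4 = 3.704.
Difference = 3.704 − 3.519 = 0.185.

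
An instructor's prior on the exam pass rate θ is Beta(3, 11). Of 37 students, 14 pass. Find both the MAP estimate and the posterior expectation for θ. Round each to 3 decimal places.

Posterior: Beta(3+14, 11+23) = Beta(17, 34).
Mode = (17−1)/(17+34−2) = 16/49 = 0.327.
Mean = 17/(17+34) = 17/51 = 0.333.
Right-skewed posterior ⇒ mode < mean.

MAP estimate = 0.327, posterior expectation = 0.333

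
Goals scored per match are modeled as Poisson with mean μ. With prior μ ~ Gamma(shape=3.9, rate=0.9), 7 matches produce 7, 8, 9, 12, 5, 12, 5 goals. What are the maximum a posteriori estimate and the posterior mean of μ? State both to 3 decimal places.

Σ counts = 58. Posterior: Gamma(shape = 3.9+58 = 61.9, rate = 0.9+7 = 7.9).
Mode = (α−1)/β = 60.9/7.9 = 7.709.
Mean = α/β = 61.9/7.9 = 7.835.

μ_MAP = 7.709, E[μ|data] = 7.835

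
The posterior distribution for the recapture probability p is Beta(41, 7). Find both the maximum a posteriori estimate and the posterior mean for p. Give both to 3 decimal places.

MAP: 0.870. Posterior mean: 0.854.

Mode = (41−1)/(41+7−2) = 40/46 = 0.870.
Mean = 41/(41+7) = 41/48 = 0.854.
The posterior is left-skewed, so the mode exceeds the mean.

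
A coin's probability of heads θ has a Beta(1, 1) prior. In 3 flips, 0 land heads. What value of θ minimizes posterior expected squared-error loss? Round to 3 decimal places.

Posterior: Beta(1+0, 1+3) = Beta(1, 4).
Since α = 1 ≤ 1 and β > 1, the Beta density is monotone decreasing on [0,1]; the mode is at 0.
Mean = 1/(1+4) = 0.200.
Squared-error loss ⇒ the optimal estimator is the posterior mean.

0.200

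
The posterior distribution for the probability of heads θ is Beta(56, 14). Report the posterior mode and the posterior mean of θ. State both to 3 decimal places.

posterior mode = 0.809, posterior mean = 0.800

Mode = (56−1)/(56+14−2) = 55/68 = 0.809.
Mean = 56/(56+14) = 56/70 = 0.800.
Left-skewed posterior ⇒ mean < mode.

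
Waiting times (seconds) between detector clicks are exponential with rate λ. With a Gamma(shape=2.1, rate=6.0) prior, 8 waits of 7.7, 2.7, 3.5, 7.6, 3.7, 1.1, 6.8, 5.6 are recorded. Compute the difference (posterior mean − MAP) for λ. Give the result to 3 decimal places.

Σ times = 38.7. Posterior: Gamma(shape = 2.1+8 = 10.1, rate = 6.0+38.7 = 44.7).
Mode = (α−1)/β = 9.1/44.7 = 0.204.
Mean = α/β = 10.1/44.7 = 0.226.
Difference = 0.226 − 0.204 = 0.022.

0.022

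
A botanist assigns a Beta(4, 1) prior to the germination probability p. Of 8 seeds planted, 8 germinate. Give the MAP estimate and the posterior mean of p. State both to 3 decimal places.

p_MAP = 1.000, E[p|data] = 0.923

Posterior: Beta(4+8, 1+0) = Beta(12, 1).
Since β = 1 ≤ 1 and α > 1, the Beta density is monotone increasing on [0,1]; the mode is at 1.
Mean = 12/(12+1) = 0.923.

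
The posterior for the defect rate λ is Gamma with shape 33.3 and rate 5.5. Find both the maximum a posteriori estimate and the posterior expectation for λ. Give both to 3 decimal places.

Mode = (α−1)/β = 32.3/5.5 = 5.873.
Mean = α/β = 33.3/5.5 = 6.055.
The mean is pulled above the mode by the posterior's right skew.

MAP = 5.873, posterior mean = 6.055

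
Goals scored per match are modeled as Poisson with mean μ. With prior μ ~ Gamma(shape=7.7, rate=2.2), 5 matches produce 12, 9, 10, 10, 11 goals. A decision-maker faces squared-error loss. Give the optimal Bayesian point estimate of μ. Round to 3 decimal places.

Σ counts = 52. Posterior: Gamma(shape = 7.7+52 = 59.7, rate = 2.2+5 = 7.2).
Mode = (α−1)/β = 58.7/7.2 = 8.153.
Mean = α/β = 59.7/7.2 = 8.292.
Squared-error loss ⇒ the optimal estimator is the posterior mean.

8.292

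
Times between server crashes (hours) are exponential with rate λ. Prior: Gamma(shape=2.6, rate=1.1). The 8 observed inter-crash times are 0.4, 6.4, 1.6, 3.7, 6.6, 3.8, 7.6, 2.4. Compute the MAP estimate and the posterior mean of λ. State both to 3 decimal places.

λ_MAP = 0.286, E[λ|data] = 0.315

Σ times = 32.5. Posterior: Gamma(shape = 2.6+8 = 10.6, rate = 1.1+32.5 = 33.6).
Mode = (α−1)/β = 9.6/33.6 = 0.286.
Mean = α/β = 10.6/33.6 = 0.315.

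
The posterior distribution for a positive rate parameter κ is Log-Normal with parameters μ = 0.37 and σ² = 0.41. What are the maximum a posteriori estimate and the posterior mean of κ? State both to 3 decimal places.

κ_MAP = 0.961, E[κ|data] = 1.777

Mode = exp(μ − σ²) = exp(-0.04) = 0.961.
Mean = exp(μ + σ²/2) = exp(0.575) = 1.777.
The posterior is right-skewed, so the mean exceeds the mode.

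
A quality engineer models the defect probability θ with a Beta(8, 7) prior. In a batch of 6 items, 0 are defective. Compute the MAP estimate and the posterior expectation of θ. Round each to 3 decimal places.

MAP = 0.368, posterior mean = 0.381

Posterior: Beta(8+0, 7+6) = Beta(8, 13).
Mode = (8−1)/(8+13−2) = 7/19 = 0.368.
Mean = 8/(8+13) = 8/21 = 0.381.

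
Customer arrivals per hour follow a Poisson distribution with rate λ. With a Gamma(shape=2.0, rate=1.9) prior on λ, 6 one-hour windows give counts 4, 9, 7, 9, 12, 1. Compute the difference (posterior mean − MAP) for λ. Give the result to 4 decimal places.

0.1266

Σ counts = 42. Posterior: Gamma(shape = 2.0+42 = 44.0, rate = 1.9+6 = 7.9).
Mode = (α−1)/β = 43.0/7.9 = 5.4430.
Mean = α/β = 44.0/7.9 = 5.5696.
Difference = 5.5696 − 5.4430 = 0.1266.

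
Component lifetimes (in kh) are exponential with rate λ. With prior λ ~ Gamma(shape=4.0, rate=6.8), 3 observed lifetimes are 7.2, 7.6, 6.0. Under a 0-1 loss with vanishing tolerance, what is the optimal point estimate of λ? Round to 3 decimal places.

Σ times = 20.8. Posterior: Gamma(shape = 4.0+3 = 7.0, rate = 6.8+20.8 = 27.6).
Mode = (α−1)/β = 6.0/27.6 = 0.217.
Mean = α/β = 7.0/27.6 = 0.254.
This is the posterior mode — the MAP estimate.

0.217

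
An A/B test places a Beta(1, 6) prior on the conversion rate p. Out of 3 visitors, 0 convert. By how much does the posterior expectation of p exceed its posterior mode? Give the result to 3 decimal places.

Posterior: Beta(1+0, 6+3) = Beta(1, 9).
Since α = 1 ≤ 1 and β > 1, the Beta density is monotone decreasing on [0,1]; the mode is at 0.
Mean = 1/(1+9) = 0.100.
Difference = 0.100 − 0.000 = 0.100.

0.100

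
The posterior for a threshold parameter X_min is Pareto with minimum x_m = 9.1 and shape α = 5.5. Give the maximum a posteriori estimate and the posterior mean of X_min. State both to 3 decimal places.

The Pareto density is strictly decreasing on [x_m, ∞), so the mode is x_m = 9.100.
Mean = α·x_m/(α−1) = 5.5·9.1/4.5 = 11.122.

MAP = 9.100; posterior mean = 11.122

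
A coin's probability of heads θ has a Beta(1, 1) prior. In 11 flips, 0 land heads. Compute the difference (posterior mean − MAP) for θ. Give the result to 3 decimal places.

0.077

Posterior: Beta(1+0, 1+11) = Beta(1, 12).
Since α = 1 ≤ 1 and β > 1, the Beta density is monotone decreasing on [0,1]; the mode is at 0.
Mean = 1/(1+12) = 0.077.
Difference = 0.077 − 0.000 = 0.077.
Mean > mode: the posterior has a right tail.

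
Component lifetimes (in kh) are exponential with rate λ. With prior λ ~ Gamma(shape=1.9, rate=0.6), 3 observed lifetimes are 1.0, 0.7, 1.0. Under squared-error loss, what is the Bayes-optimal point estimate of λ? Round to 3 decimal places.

1.485

Σ times = 2.7. Posterior: Gamma(shape = 1.9+3 = 4.9, rate = 0.6+2.7 = 3.3).
Mode = (α−1)/β = 3.9/3.3 = 1.182.
Mean = α/β = 4.9/3.3 = 1.485.
Squared-error loss ⇒ the optimal estimator is the posterior mean.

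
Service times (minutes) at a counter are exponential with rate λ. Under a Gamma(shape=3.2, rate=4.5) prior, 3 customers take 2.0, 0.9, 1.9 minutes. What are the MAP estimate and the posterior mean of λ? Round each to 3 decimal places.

Σ times = 4.8. Posterior: Gamma(shape = 3.2+3 = 6.2, rate = 4.5+4.8 = 9.3).
Mode = (α−1)/β = 5.2/9.3 = 0.559.
Mean = α/β = 6.2/9.3 = 0.667.

MAP: 0.559. Posterior mean: 0.667.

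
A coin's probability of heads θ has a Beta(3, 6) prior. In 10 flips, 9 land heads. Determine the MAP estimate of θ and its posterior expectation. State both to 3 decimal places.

Posterior: Beta(3+9, 6+1) = Beta(12, 7).
Mode = (12−1)/(12+7−2) = 11/17 = 0.647.
Mean = 12/(12+7) = 12/19 = 0.632.

MAP = 0.647; posterior mean = 0.632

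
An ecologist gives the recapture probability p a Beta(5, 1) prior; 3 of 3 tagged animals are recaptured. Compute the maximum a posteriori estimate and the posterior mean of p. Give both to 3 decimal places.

maximum a posteriori estimate = 1.000, posterior mean = 0.889

Posterior: Beta(5+3, 1+0) = Beta(8, 1).
Since β = 1 ≤ 1 and α > 1, the Beta density is monotone increasing on [0,1]; the mode is at 1.
Mean = 8/(8+1) = 0.889.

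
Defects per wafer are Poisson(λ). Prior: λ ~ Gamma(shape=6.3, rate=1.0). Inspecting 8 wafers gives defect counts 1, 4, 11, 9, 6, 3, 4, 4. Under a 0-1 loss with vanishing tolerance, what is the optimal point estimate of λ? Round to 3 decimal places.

Σ counts = 42. Posterior: Gamma(shape = 6.3+42 = 48.3, rate = 1.0+8 = 9.0).
Mode = (α−1)/β = 47.3/9.0 = 5.256.
Mean = α/β = 48.3/9.0 = 5.367.
This is the posterior mode — the MAP estimate.

5.256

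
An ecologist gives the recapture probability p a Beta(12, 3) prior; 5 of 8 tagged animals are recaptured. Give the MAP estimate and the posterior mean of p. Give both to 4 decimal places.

Posterior: Beta(12+5, 3+3) = Beta(17, 6).
Mode = (17−1)/(17+6−2) = 16/21 = 0.7619.
Mean = 17/(17+6) = 17/23 = 0.7391.

MAP: 0.7619. Posterior mean: 0.7391.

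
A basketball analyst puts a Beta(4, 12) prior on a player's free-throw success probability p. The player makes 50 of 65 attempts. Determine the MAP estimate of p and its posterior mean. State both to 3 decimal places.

MAP estimate = 0.671, posterior mean = 0.667

Posterior: Beta(4+50, 12+15) = Beta(54, 27).
Mode = (54−1)/(54+27−2) = 53/79 = 0.671.
Mean = 54/(54+27) = 54/81 = 0.667.
The mean is pulled below the mode by the posterior's left skew.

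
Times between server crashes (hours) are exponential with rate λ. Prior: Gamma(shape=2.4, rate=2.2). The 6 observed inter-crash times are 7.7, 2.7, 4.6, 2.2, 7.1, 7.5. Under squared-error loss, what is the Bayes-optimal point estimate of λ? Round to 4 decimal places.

Σ times = 31.8. Posterior: Gamma(shape = 2.4+6 = 8.4, rate = 2.2+31.8 = 34.0).
Mode = (α−1)/β = 7.4/34.0 = 0.2176.
Mean = α/β = 8.4/34.0 = 0.2471.
Squared-error loss ⇒ the optimal estimator is the posterior mean.

0.2471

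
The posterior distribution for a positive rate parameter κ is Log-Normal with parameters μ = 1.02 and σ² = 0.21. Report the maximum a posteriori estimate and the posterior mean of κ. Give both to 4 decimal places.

Mode = exp(μ − σ²) = exp(0.81) = 2.2479.
Mean = exp(μ + σ²/2) = exp(1.125) = 3.0802.

maximum a posteriori estimate = 2.2479, posterior mean = 3.0802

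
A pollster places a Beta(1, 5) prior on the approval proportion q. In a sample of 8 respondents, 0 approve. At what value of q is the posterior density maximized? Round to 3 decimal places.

0.000

Posterior: Beta(1+0, 5+8) = Beta(1, 13).
Since α = 1 ≤ 1 and β > 1, the Beta density is monotone decreasing on [0,1]; the mode is at 0.
Mean = 1/(1+13) = 0.071.
This is the posterior mode — the MAP estimate.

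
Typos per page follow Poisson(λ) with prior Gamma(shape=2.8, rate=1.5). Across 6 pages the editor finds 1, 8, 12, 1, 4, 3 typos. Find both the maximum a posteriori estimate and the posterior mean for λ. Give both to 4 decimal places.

λ_MAP = 4.1067, E[λ|data] = 4.2400

Σ counts = 29. Posterior: Gamma(shape = 2.8+29 = 31.8, rate = 1.5+6 = 7.5).
Mode = (α−1)/β = 30.8/7.5 = 4.1067.
Mean = α/β = 31.8/7.5 = 4.2400.
The mean is pulled above the mode by the posterior's right skew.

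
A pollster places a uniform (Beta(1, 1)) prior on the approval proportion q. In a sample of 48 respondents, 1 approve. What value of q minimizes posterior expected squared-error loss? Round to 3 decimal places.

0.040

Posterior: Beta(1+1, 1+47) = Beta(2, 48).
Mode = (2−1)/(2+48−2) = 1/48 = 0.021.
With a flat prior the MAP equals the MLE, 1/48.
Mean = 2/(2+48) = 2/50 = 0.040.
Squared-error loss ⇒ the optimal estimator is the posterior mean.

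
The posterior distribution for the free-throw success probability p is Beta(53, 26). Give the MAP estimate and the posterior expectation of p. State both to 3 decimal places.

Mode = (53−1)/(53+26−2) = 52/77 = 0.675.
Mean = 53/(53+26) = 53/79 = 0.671.

MAP: 0.675. Posterior mean: 0.671.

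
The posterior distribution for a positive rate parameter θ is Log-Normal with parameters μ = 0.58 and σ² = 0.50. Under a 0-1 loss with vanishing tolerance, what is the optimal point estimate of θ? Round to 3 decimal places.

Mode = exp(μ − σ²) = exp(0.08) = 1.083.
Mean = exp(μ + σ²/2) = exp(0.830) = 2.293.
This is the posterior mode — the MAP estimate.

1.083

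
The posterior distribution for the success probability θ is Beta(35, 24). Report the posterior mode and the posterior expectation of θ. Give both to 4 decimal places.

Mode = (35−1)/(35+24−2) = 34/57 = 0.5965.
Mean = 35/(35+24) = 35/59 = 0.5932.

posterior mode = 0.5965, posterior expectation = 0.5932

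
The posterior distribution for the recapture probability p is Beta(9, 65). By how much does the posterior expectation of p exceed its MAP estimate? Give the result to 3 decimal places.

Mode = (9−1)/(9+65−2) = 8/72 = 0.111.
Mean = 9/(9+65) = 9/74 = 0.122.
Difference = 0.122 − 0.111 = 0.011.

0.011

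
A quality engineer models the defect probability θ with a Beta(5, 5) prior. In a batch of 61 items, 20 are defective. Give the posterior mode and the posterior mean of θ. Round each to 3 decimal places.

Posterior: Beta(5+20, 5+41) = Beta(25, 46).
Mode = (25−1)/(25+46−2) = 24/69 = 0.348.
Mean = 25/(25+46) = 25/71 = 0.352.
Right-skewed posterior ⇒ mode < mean.

posterior mode = 0.348, posterior mean = 0.352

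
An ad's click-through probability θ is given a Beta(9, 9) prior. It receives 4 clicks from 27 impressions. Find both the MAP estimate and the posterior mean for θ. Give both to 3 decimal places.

MAP = 0.279; posterior mean = 0.289

Posterior: Beta(9+4, 9+23) = Beta(13, 32).
Mode = (13−1)/(13+32−2) = 12/43 = 0.279.
Mean = 13/(13+32) = 13/45 = 0.289.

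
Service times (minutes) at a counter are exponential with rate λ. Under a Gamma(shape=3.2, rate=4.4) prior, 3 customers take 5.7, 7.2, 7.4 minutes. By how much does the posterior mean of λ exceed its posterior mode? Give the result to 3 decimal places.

0.040

Σ times = 20.3. Posterior: Gamma(shape = 3.2+3 = 6.2, rate = 4.4+20.3 = 24.7).
Mode = (α−1)/β = 5.2/24.7 = 0.211.
Mean = α/β = 6.2/24.7 = 0.251.
Difference = 0.251 − 0.211 = 0.040.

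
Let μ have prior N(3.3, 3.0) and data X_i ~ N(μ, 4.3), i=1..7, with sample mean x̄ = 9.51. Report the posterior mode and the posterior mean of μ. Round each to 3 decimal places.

MAP: 8.455. Posterior mean: 8.455.

Posterior for μ is Normal. Precision-weighted mean: (1/3.0·3.3 + 7/4.3·9.51) / (1/3.0 + 7/4.3) = 8.455.
A Normal posterior is symmetric, so mode = mean.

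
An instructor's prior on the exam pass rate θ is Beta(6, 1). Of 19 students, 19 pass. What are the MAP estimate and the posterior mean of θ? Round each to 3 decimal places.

Posterior: Beta(6+19, 1+0) = Beta(25, 1).
Since β = 1 ≤ 1 and α > 1, the Beta density is monotone increasing on [0,1]; the mode is at 1.
Mean = 25/(25+1) = 0.962.
Left-skewed posterior ⇒ mean < mode.

MAP = 1.000, posterior mean = 0.962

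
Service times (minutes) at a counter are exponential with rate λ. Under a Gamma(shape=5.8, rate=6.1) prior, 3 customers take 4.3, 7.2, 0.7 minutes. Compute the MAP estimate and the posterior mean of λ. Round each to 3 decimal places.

Σ times = 12.2. Posterior: Gamma(shape = 5.8+3 = 8.8, rate = 6.1+12.2 = 18.3).
Mode = (α−1)/β = 7.8/18.3 = 0.426.
Mean = α/β = 8.8/18.3 = 0.481.

MAP: 0.426. Posterior mean: 0.481.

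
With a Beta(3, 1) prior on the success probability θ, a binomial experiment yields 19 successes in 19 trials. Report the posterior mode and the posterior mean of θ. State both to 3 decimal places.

Posterior: Beta(3+19, 1+0) = Beta(22, 1).
Since β = 1 ≤ 1 and α > 1, the Beta density is monotone increasing on [0,1]; the mode is at 1.
Mean = 22/(22+1) = 0.957.

MAP = 1.000, posterior mean = 0.957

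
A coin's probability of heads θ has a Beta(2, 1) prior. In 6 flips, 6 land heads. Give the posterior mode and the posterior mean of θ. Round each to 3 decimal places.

Posterior: Beta(2+6, 1+0) = Beta(8, 1).
Since β = 1 ≤ 1 and α > 1, the Beta density is monotone increasing on [0,1]; the mode is at 1.
Mean = 8/(8+1) = 0.889.

MAP = 1.000, posterior mean = 0.889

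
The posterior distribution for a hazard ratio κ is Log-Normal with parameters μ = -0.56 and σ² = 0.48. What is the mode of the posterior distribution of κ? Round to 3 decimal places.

Mode = exp(μ − σ²) = exp(-1.04) = 0.353.
Mean = exp(μ + σ²/2) = exp(-0.320) = 0.726.
This is the posterior mode — the MAP estimate.

0.353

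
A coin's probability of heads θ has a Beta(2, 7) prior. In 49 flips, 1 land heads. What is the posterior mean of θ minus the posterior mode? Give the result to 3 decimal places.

Posterior: Beta(2+1, 7+48) = Beta(3, 55).
Mode = (3−1)/(3+55−2) = 2/56 = 0.036.
Mean = 3/(3+55) = 3/58 = 0.052.
Difference = 0.052 − 0.036 = 0.016.
Right-skewed posterior ⇒ mode < mean.

0.016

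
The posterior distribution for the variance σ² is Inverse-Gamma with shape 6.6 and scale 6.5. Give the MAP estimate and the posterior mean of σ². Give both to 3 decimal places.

MAP = 0.855, posterior mean = 1.161

Mode = β/(α+1) = 6.5/7.6 = 0.855.
Mean = β/(α−1) = 6.5/5.6 = 1.161.
The mean is pulled above the mode by the posterior's right skew.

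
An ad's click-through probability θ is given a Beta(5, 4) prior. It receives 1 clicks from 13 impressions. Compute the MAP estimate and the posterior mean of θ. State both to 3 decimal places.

Posterior: Beta(5+1, 4+12) = Beta(6, 16).
Mode = (6−1)/(6+16−2) = 5/20 = 0.250.
Mean = 6/(6+16) = 6/22 = 0.273.

MAP: 0.250. Posterior mean: 0.273.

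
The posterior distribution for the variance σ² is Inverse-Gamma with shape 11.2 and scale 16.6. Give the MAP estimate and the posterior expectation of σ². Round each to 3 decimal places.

Mode = β/(α+1) = 16.6/12.2 = 1.361.
Mean = β/(α−1) = 16.6/10.2 = 1.627.

σ²_MAP = 1.361, E[σ²|data] = 1.627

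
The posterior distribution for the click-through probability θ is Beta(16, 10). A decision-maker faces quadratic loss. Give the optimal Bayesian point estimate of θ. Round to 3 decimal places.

Mode = (16−1)/(16+10−2) = 15/24 = 0.625.
Mean = 16/(16+10) = 16/26 = 0.615.
Quadratic loss ⇒ the optimal estimator is the posterior mean.

0.615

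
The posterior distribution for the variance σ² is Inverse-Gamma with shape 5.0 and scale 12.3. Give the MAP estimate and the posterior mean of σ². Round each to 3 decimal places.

MAP = 2.050; posterior mean = 3.075

Mode = β/(α+1) = 12.3/6.0 = 2.050.
Mean = β/(α−1) = 12.3/4.0 = 3.075.
Right-skewed posterior ⇒ mode < mean.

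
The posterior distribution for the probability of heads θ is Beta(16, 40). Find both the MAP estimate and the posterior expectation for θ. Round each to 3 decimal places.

Mode = (16−1)/(16+40−2) = 15/54 = 0.278.
Mean = 16/(16+40) = 16/56 = 0.286.

MAP = 0.278; posterior mean = 0.286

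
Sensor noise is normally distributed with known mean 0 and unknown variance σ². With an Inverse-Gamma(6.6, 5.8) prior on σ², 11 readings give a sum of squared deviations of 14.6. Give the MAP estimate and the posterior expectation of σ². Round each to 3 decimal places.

Posterior: Inverse-Gamma(shape = 6.6+11/2 = 12.1, scale = 5.8+14.6/2 = 13.1).
Mode = β/(α+1) = 13.1/13.1 = 1.000.
Mean = β/(α−1) = 13.1/11.1 = 1.180.
Right-skewed posterior ⇒ mode < mean.

MAP = 1.000, posterior mean = 1.180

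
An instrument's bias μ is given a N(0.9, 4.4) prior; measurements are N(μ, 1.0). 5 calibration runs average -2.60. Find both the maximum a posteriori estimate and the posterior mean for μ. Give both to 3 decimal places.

maximum a posteriori estimate = -2.448, posterior mean = -2.448

Posterior for μ is Normal. Precision-weighted mean: (1/4.4·0.9 + 5/1.0·-2.60) / (1/4.4 + 5/1.0) = -2.448.
A Normal posterior is symmetric, so mode = mean.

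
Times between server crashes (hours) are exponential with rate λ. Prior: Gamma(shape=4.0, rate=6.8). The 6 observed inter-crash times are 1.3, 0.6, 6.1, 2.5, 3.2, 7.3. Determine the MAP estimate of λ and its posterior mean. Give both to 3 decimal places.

Σ times = 21.0. Posterior: Gamma(shape = 4.0+6 = 10.0, rate = 6.8+21.0 = 27.8).
Mode = (α−1)/β = 9.0/27.8 = 0.324.
Mean = α/β = 10.0/27.8 = 0.360.
The mean is pulled above the mode by the posterior's right skew.

λ_MAP = 0.324, E[λ|data] = 0.360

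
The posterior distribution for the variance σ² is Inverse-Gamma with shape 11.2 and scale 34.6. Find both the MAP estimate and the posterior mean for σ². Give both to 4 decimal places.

σ²_MAP = 2.8361, E[σ²|data] = 3.3922

Mode = β/(α+1) = 34.6/12.2 = 2.8361.
Mean = β/(α−1) = 34.6/10.2 = 3.3922.
Right-skewed posterior ⇒ mode < mean.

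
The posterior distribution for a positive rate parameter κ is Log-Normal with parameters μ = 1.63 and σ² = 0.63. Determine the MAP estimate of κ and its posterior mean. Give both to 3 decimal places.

Mode = exp(μ − σ²) = exp(1.00) = 2.718.
Mean = exp(μ + σ²/2) = exp(1.945) = 6.994.

MAP = 2.718; posterior mean = 6.994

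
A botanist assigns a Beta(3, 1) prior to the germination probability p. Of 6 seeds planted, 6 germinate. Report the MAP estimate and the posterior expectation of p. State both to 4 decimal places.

Posterior: Beta(3+6, 1+0) = Beta(9, 1).
Since β = 1 ≤ 1 and α > 1, the Beta density is monotone increasing on [0,1]; the mode is at 1.
Mean = 9/(9+1) = 0.9000.

MAP = 1.0000; posterior mean = 0.9000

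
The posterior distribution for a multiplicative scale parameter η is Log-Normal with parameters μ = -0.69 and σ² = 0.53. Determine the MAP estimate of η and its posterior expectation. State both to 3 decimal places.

MAP estimate = 0.295, posterior expectation = 0.654

Mode = exp(μ − σ²) = exp(-1.22) = 0.295.
Mean = exp(μ + σ²/2) = exp(-0.425) = 0.654.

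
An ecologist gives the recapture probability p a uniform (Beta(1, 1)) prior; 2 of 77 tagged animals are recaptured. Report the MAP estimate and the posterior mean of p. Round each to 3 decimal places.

Posterior: Beta(1+2, 1+75) = Beta(3, 76).
Mode = (3−1)/(3+76−2) = 2/77 = 0.026.
With a flat prior the MAP equals the MLE, 2/77.
Mean = 3/(3+76) = 3/79 = 0.038.

MAP estimate = 0.026, posterior mean = 0.038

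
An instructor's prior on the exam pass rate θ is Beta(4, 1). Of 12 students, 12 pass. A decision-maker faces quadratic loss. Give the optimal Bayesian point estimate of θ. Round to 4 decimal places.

0.9412

Posterior: Beta(4+12, 1+0) = Beta(16, 1).
Since β = 1 ≤ 1 and α > 1, the Beta density is monotone increasing on [0,1]; the mode is at 1.
Mean = 16/(16+1) = 0.9412.
Quadratic loss ⇒ the optimal estimator is the posterior mean.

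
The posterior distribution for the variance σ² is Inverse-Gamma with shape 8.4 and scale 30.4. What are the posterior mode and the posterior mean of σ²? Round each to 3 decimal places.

MAP = 3.234; posterior mean = 4.108

Mode = β/(α+1) = 30.4/9.4 = 3.234.
Mean = β/(α−1) = 30.4/7.4 = 4.108.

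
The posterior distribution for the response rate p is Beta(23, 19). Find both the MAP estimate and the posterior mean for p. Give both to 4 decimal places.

Mode = (23−1)/(23+19−2) = 22/40 = 0.5500.
Mean = 23/(23+19) = 23/42 = 0.5476.

MAP = 0.5500; posterior mean = 0.5476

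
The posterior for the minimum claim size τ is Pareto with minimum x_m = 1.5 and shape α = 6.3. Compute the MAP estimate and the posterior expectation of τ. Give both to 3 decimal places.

The Pareto density is strictly decreasing on [x_m, ∞), so the mode is x_m = 1.500.
Mean = α·x_m/(α−1) = 6.3·1.5/5.3 = 1.783.
Right-skewed posterior ⇒ mode < mean.

MAP = 1.500, posterior mean = 1.783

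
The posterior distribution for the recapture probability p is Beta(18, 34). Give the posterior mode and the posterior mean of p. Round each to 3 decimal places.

Mode = (18−1)/(18+34−2) = 17/50 = 0.340.
Mean = 18/(18+34) = 18/52 = 0.346.

p_MAP = 0.340, E[p|data] = 0.346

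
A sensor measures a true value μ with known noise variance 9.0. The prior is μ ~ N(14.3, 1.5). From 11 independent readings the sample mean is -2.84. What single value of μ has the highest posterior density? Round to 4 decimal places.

3.2094

Posterior for μ is Normal. Precision-weighted mean: (1/1.5·14.3 + 11/9.0·-2.84) / (1/1.5 + 11/9.0) = 3.2094.
A Normal posterior is symmetric, so mode = mean.
This is the posterior mode — the MAP estimate.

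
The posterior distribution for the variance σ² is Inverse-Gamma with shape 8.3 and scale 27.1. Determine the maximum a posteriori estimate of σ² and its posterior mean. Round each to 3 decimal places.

Mode = β/(α+1) = 27.1/9.3 = 2.914.
Mean = β/(α−1) = 27.1/7.3 = 3.712.

maximum a posteriori estimate = 2.914, posterior mean = 3.712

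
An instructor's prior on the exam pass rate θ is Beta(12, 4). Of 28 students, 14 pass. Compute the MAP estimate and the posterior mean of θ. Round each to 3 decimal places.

MAP estimate = 0.595, posterior mean = 0.591

Posterior: Beta(12+14, 4+14) = Beta(26, 18).
Mode = (26−1)/(26+18−2) = 25/42 = 0.595.
Mean = 26/(26+18) = 26/44 = 0.591.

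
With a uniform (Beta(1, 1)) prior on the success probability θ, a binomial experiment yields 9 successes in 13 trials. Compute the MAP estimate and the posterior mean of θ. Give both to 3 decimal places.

MAP estimate = 0.692, posterior mean = 0.667

Posterior: Beta(1+9, 1+4) = Beta(10, 5).
Mode = (10−1)/(10+5−2) = 9/13 = 0.692.
With a flat prior the MAP equals the MLE, 9/13.
Mean = 10/(10+5) = 10/15 = 0.667.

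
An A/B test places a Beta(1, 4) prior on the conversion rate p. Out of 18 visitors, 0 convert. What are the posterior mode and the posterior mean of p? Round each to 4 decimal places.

MAP = 0.0000, posterior mean = 0.0435

Posterior: Beta(1+0, 4+18) = Beta(1, 22).
Since α = 1 ≤ 1 and β > 1, the Beta density is monotone decreasing on [0,1]; the mode is at 0.
Mean = 1/(1+22) = 0.0435.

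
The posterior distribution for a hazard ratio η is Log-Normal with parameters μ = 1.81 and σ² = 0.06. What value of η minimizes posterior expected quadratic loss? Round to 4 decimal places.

6.2965

Mode = exp(μ − σ²) = exp(1.75) = 5.7546.
Mean = exp(μ + σ²/2) = exp(1.840) = 6.2965.
Quadratic loss ⇒ the optimal estimator is the posterior mean.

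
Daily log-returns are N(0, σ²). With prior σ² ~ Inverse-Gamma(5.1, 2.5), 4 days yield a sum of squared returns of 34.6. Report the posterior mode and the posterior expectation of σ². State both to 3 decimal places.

Posterior: Inverse-Gamma(shape = 5.1+4/2 = 7.1, scale = 2.5+34.6/2 = 19.8).
Mode = β/(α+1) = 19.8/8.1 = 2.444.
Mean = β/(α−1) = 19.8/6.1 = 3.246.

σ²_MAP = 2.444, E[σ²|data] = 3.246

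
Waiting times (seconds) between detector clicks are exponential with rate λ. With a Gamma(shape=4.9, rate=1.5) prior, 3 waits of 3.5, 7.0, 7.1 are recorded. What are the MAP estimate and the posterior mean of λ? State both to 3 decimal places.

MAP = 0.361, posterior mean = 0.414

Σ times = 17.6. Posterior: Gamma(shape = 4.9+3 = 7.9, rate = 1.5+17.6 = 19.1).
Mode = (α−1)/β = 6.9/19.1 = 0.361.
Mean = α/β = 7.9/19.1 = 0.414.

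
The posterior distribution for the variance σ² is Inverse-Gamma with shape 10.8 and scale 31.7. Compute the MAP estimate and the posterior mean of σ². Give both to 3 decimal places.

Mode = β/(α+1) = 31.7/11.8 = 2.686.
Mean = β/(α−1) = 31.7/9.8 = 3.235.

MAP = 2.686; posterior mean = 3.235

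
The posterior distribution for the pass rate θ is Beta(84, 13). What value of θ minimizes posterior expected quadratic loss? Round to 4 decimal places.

Mode = (84−1)/(84+13−2) = 83/95 = 0.8737.
Mean = 84/(84+13) = 84/97 = 0.8660.
Quadratic loss ⇒ the optimal estimator is the posterior mean.

0.8660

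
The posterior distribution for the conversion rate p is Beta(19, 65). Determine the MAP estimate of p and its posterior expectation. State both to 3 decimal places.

MAP: 0.220. Posterior mean: 0.226.

Mode = (19−1)/(19+65−2) = 18/82 = 0.220.
Mean = 19/(19+65) = 19/84 = 0.226.
The mean is pulled above the mode by the posterior's right skew.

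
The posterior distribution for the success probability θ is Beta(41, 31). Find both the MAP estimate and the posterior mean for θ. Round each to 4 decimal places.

MAP = 0.5714; posterior mean = 0.5694

Mode = (41−1)/(41+31−2) = 40/70 = 0.5714.
Mean = 41/(41+31) = 41/72 = 0.5694.
The posterior is left-skewed, so the mode exceeds the mean.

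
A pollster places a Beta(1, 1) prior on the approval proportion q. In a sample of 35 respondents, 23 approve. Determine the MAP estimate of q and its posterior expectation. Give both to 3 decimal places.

q_MAP = 0.657, E[q|data] = 0.649

Posterior: Beta(1+23, 1+12) = Beta(24, 13).
Mode = (24−1)/(24+13−2) = 23/35 = 0.657.
With a flat prior the MAP equals the MLE, 23/35.
Mean = 24/(24+13) = 24/37 = 0.649.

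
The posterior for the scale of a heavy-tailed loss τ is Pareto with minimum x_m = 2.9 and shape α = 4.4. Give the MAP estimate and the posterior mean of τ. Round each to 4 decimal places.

MAP = 2.9000; posterior mean = 3.7529

The Pareto density is strictly decreasing on [x_m, ∞), so the mode is x_m = 2.9000.
Mean = α·x_m/(α−1) = 4.4·2.9/3.4 = 3.7529.
Mean > mode: the posterior has a right tail.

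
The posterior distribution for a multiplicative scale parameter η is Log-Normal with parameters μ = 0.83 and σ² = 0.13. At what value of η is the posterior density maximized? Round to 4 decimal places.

Mode = exp(μ − σ²) = exp(0.70) = 2.0138.
Mean = exp(μ + σ²/2) = exp(0.895) = 2.4473.
This is the posterior mode — the MAP estimate.

2.0138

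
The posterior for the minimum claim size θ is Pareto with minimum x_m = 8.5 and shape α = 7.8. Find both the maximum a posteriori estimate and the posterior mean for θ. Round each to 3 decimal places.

The Pareto density is strictly decreasing on [x_m, ∞), so the mode is x_m = 8.500.
Mean = α·x_m/(α−1) = 7.8·8.5/6.8 = 9.750.

θ_MAP = 8.500, E[θ|data] = 9.750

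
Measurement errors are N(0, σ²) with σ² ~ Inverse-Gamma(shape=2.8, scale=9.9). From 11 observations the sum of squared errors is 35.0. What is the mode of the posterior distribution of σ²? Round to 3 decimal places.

Posterior: Inverse-Gamma(shape = 2.8+11/2 = 8.3, scale = 9.9+35.0/2 = 27.4).
Mode = β/(α+1) = 27.4/9.3 = 2.946.
Mean = β/(α−1) = 27.4/7.3 = 3.753.
This is the posterior mode — the MAP estimate.

2.946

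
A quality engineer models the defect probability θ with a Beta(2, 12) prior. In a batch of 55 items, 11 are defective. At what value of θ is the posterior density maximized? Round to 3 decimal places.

Posterior: Beta(2+11, 12+44) = Beta(13, 56).
Mode = (13−1)/(13+56−2) = 12/67 = 0.179.
Mean = 13/(13+56) = 13/69 = 0.188.
This is the posterior mode — the MAP estimate.

0.179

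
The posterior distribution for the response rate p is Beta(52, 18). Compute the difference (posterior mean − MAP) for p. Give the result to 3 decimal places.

Mode = (52−1)/(52+18−2) = 51/68 = 0.750.
Mean = 52/(52+18) = 52/70 = 0.743.
Difference = 0.743 − 0.750 = -0.007.
Mode > mean: the posterior has a left tail.

-0.007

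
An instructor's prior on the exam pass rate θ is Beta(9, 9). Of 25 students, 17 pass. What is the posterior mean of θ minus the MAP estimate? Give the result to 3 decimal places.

Posterior: Beta(9+17, 9+8) = Beta(26, 17).
Mode = (26−1)/(26+17−2) = 25/41 = 0.610.
Mean = 26/(26+17) = 26/43 = 0.605.
Difference = 0.605 − 0.610 = -0.005.

-0.005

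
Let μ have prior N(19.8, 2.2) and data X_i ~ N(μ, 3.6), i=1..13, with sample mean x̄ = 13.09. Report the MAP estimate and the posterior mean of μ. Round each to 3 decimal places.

Posterior for μ is Normal. Precision-weighted mean: (1/2.2·19.8 + 13/3.6·13.09) / (1/2.2 + 13/3.6) = 13.840.
A Normal posterior is symmetric, so mode = mean.

MAP: 13.840. Posterior mean: 13.840.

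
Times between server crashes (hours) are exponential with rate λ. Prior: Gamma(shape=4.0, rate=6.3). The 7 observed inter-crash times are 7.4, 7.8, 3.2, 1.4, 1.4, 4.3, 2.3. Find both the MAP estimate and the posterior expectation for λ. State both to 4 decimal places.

Σ times = 27.8. Posterior: Gamma(shape = 4.0+7 = 11.0, rate = 6.3+27.8 = 34.1).
Mode = (α−1)/β = 10.0/34.1 = 0.2933.
Mean = α/β = 11.0/34.1 = 0.3226.
The posterior is right-skewed, so the mean exceeds the mode.

MAP: 0.2933. Posterior mean: 0.3226.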